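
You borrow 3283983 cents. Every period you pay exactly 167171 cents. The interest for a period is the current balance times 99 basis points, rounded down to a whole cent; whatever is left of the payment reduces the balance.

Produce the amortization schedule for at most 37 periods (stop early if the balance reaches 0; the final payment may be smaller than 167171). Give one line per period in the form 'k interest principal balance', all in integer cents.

1. interest=⌊3283983·99/10000⌋=32511; principal=167171-32511=134660; balance=3283983-134660=3149323
2. interest=⌊3149323·99/10000⌋=31178; principal=167171-31178=135993; balance=3149323-135993=3013330
3. interest=⌊3013330·99/10000⌋=29831; principal=167171-29831=137340; balance=3013330-137340=2875990
4. interest=⌊2875990·99/10000⌋=28472; principal=167171-28472=138699; balance=2875990-138699=2737291
5. interest=⌊2737291·99/10000⌋=27099; principal=167171-27099=140072; balance=2737291-140072=2597219
6. interest=⌊2597219·99/10000⌋=25712; principal=167171-25712=141459; balance=2597219-141459=2455760
7. interest=⌊2455760·99/10000⌋=24312; principal=167171-24312=142859; balance=2455760-142859=2312901
8. interest=⌊2312901·99/10000⌋=22897; principal=167171-22897=144274; balance=2312901-144274=2168627
9. interest=⌊2168627·99/10000⌋=21469; principal=167171-21469=145702; balance=2168627-145702=2022925
10. interest=⌊2022925·99/10000⌋=20026; principal=167171-20026=147145; balance=2022925-147145=1875780
11. interest=⌊1875780·99/10000⌋=18570; principal=167171-18570=148601; balance=1875780-148601=1727179
12. interest=⌊1727179·99/10000⌋=17099; principal=167171-17099=150072; balance=1727179-150072=1577107
13. interest=⌊1577107·99/10000⌋=15613; principal=167171-15613=151558; balance=1577107-151558=1425549
14. interest=⌊1425549·99/10000⌋=14112; principal=167171-14112=153059; balance=1425549-153059=1272490
15. interest=⌊1272490·99/10000⌋=12597; principal=167171-12597=154574; balance=1272490-154574=1117916
16. interest=⌊1117916·99/10000⌋=11067; principal=167171-11067=156104; balance=1117916-156104=961812
17. interest=⌊961812·99/10000⌋=9521; principal=167171-9521=157650; balance=961812-157650=804162
18. interest=⌊804162·99/10000⌋=7961; principal=167171-7961=159210; balance=804162-159210=644952
19. interest=⌊644952·99/10000⌋=6385; principal=167171-6385=160786; balance=644952-160786=484166
20. interest=⌊484166·99/10000⌋=4793; principal=167171-4793=162378; balance=484166-162378=321788
21. interest=⌊321788·99/10000⌋=3185; principal=167171-3185=163986; balance=321788-163986=157802
22. interest=⌊157802·99/10000⌋=1562; principal=min(167171-1562,157802)=157802; balance=157802-157802=0

1 32511 134660 3149323
2 31178 135993 3013330
3 29831 137340 2875990
4 28472 138699 2737291
5 27099 140072 2597219
6 25712 141459 2455760
7 24312 142859 2312901
8 22897 144274 2168627
9 21469 145702 2022925
10 20026 147145 1875780
11 18570 148601 1727179
12 17099 150072 1577107
13 15613 151558 1425549
14 14112 153059 1272490
15 12597 154574 1117916
16 11067 156104 961812
17 9521 157650 804162
18 7961 159210 644952
19 6385 160786 484166
20 4793 162378 321788
21 3185 163986 157802
22 1562 157802 0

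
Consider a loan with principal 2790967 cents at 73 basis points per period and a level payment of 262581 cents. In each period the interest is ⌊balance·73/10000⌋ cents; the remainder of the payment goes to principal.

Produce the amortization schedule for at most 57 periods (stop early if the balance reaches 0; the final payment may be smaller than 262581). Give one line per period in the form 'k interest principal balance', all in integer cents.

1. interest=⌊2790967·73/10000⌋=20374; principal=262581-20374=242207; balance=2790967-242207=2548760
2. interest=⌊2548760·73/10000⌋=18605; principal=262581-18605=243976; balance=2548760-243976=2304784
3. interest=⌊2304784·73/10000⌋=16824; principal=262581-16824=245757; balance=2304784-245757=2059027
4. interest=⌊2059027·73/10000⌋=15030; principal=262581-15030=247551; balance=2059027-247551=1811476
5. interest=⌊1811476·73/10000⌋=13223; principal=262581-13223=249358; balance=1811476-249358=1562118
6. interest=⌊1562118·73/10000⌋=11403; principal=262581-11403=251178; balance=1562118-251178=1310940
7. interest=⌊1310940·73/10000⌋=9569; principal=262581-9569=253012; balance=1310940-253012=1057928
8. interest=⌊1057928·73/10000⌋=7722; principal=262581-7722=254859; balance=1057928-254859=803069
9. interest=⌊803069·73/10000⌋=5862; principal=262581-5862=256719; balance=803069-256719=546350
10. interest=⌊546350·73/10000⌋=3988; principal=262581-3988=258593; balance=546350-258593=287757
11. interest=⌊287757·73/10000⌋=2100; principal=262581-2100=260481; balance=287757-260481=27276
12. interest=⌊27276·73/10000⌋=199; principal=min(262581-199,27276)=27276; balance=27276-27276=0

1 20374 242207 2548760
2 18605 243976 2304784
3 16824 245757 2059027
4 15030 247551 1811476
5 13223 249358 1562118
6 11403 251178 1310940
7 9569 253012 1057928
8 7722 254859 803069
9 5862 256719 546350
10 3988 258593 287757
11 2100 260481 27276
12 199 27276 0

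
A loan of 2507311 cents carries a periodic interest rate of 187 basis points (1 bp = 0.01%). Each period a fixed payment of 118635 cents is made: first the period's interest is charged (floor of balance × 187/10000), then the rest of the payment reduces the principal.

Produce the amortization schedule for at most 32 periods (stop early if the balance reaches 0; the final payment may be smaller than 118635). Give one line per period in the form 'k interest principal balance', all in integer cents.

1 46886 71749 2435562
2 45545 73090 2362472
3 44178 74457 2288015
4 42785 75850 2212165
5 41367 77268 2134897
6 39922 78713 2056184
7 38450 80185 1975999
8 36951 81684 1894315
9 35423 83212 1811103
10 33867 84768 1726335
11 32282 86353 1639982
12 30667 87968 1552014
13 29022 89613 1462401
14 27346 91289 1371112
15 25639 92996 1278116
16 23900 94735 1183381
17 22129 96506 1086875
18 20324 98311 988564
19 18486 100149 888415
20 16613 102022 786393
21 14705 103930 682463
22 12762 105873 576590
23 10782 107853 468737
24 8765 109870 358867
25 6710 111925 246942
26 4617 114018 132924
27 2485 116150 16774
28 313 16774 0

1. interest=⌊2507311·187/10000⌋=46886; principal=118635-46886=71749; balance=2507311-71749=2435562
2. interest=⌊2435562·187/10000⌋=45545; principal=118635-45545=73090; balance=2435562-73090=2362472
3. interest=⌊2362472·187/10000⌋=44178; principal=118635-44178=74457; balance=2362472-74457=2288015
4. interest=⌊2288015·187/10000⌋=42785; principal=118635-42785=75850; balance=2288015-75850=2212165
5. interest=⌊2212165·187/10000⌋=41367; principal=118635-41367=77268; balance=2212165-77268=2134897
6. interest=⌊2134897·187/10000⌋=39922; principal=118635-39922=78713; balance=2134897-78713=2056184
7. interest=⌊2056184·187/10000⌋=38450; principal=118635-38450=80185; balance=2056184-80185=1975999
8. interest=⌊1975999·187/10000⌋=36951; principal=118635-36951=81684; balance=1975999-81684=1894315
9. interest=⌊1894315·187/10000⌋=35423; principal=118635-35423=83212; balance=1894315-83212=1811103
10. interest=⌊1811103·187/10000⌋=33867; principal=118635-33867=84768; balance=1811103-84768=1726335
11. interest=⌊1726335·187/10000⌋=32282; principal=118635-32282=86353; balance=1726335-86353=1639982
12. interest=⌊1639982·187/10000⌋=30667; principal=118635-30667=87968; balance=1639982-87968=1552014
13. interest=⌊1552014·187/10000⌋=29022; principal=118635-29022=89613; balance=1552014-89613=1462401
14. interest=⌊1462401·187/10000⌋=27346; principal=118635-27346=91289; balance=1462401-91289=1371112
15. interest=⌊1371112·187/10000⌋=25639; principal=118635-25639=92996; balance=1371112-92996=1278116
16. interest=⌊1278116·187/10000⌋=23900; principal=118635-23900=94735; balance=1278116-94735=1183381
17. interest=⌊1183381·187/10000⌋=22129; principal=118635-22129=96506; balance=1183381-96506=1086875
18. interest=⌊1086875·187/10000⌋=20324; principal=118635-20324=98311; balance=1086875-98311=988564
19. interest=⌊988564·187/10000⌋=18486; principal=118635-18486=100149; balance=988564-100149=888415
20. interest=⌊888415·187/10000⌋=16613; principal=118635-16613=102022; balance=888415-102022=786393
21. interest=⌊786393·187/10000⌋=14705; principal=118635-14705=103930; balance=786393-103930=682463
22. interest=⌊682463·187/10000⌋=12762; principal=118635-12762=105873; balance=682463-105873=576590
23. interest=⌊576590·187/10000⌋=10782; principal=118635-10782=107853; balance=576590-107853=468737
24. interest=⌊468737·187/10000⌋=8765; principal=118635-8765=109870; balance=468737-109870=358867
25. interest=⌊358867·187/10000⌋=6710; principal=118635-6710=111925; balance=358867-111925=246942
26. interest=⌊246942·187/10000⌋=4617; principal=118635-4617=114018; balance=246942-114018=132924
27. interest=⌊132924·187/10000⌋=2485; principal=118635-2485=116150; balance=132924-116150=16774
28. interest=⌊16774·187/10000⌋=313; principal=min(118635-313,16774)=16774; balance=16774-16774=0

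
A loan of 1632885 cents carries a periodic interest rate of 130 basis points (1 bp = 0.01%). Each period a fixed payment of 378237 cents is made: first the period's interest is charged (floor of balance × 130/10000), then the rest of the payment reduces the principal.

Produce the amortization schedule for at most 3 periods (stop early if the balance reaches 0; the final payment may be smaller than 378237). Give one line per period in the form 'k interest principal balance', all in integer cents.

1. interest=⌊1632885·130/10000⌋=21227; principal=378237-21227=357010; balance=1632885-357010=1275875
2. interest=⌊1275875·130/10000⌋=16586; principal=378237-16586=361651; balance=1275875-361651=914224
3. interest=⌊914224·130/10000⌋=11884; principal=378237-11884=366353; balance=914224-366353=547871

1 21227 357010 1275875
2 16586 361651 914224
3 11884 366353 547871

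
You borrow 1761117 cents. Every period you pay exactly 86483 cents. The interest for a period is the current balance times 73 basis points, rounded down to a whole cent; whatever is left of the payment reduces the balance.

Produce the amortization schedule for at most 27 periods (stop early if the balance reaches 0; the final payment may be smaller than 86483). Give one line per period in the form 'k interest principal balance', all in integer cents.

1 12856 73627 1687490
2 12318 74165 1613325
3 11777 74706 1538619
4 11231 75252 1463367
5 10682 75801 1387566
6 10129 76354 1311212
7 9571 76912 1234300
8 9010 77473 1156827
9 8444 78039 1078788
10 7875 78608 1000180
11 7301 79182 920998
12 6723 79760 841238
13 6141 80342 760896
14 5554 80929 679967
15 4963 81520 598447
16 4368 82115 516332
17 3769 82714 433618
18 3165 83318 350300
19 2557 83926 266374
20 1944 84539 181835
21 1327 85156 96679
22 705 85778 10901
23 79 10901 0

1. interest=⌊1761117·73/10000⌋=12856; principal=86483-12856=73627; balance=1761117-73627=1687490
2. interest=⌊1687490·73/10000⌋=12318; principal=86483-12318=74165; balance=1687490-74165=1613325
3. interest=⌊1613325·73/10000⌋=11777; principal=86483-11777=74706; balance=1613325-74706=1538619
4. interest=⌊1538619·73/10000⌋=11231; principal=86483-11231=75252; balance=1538619-75252=1463367
5. interest=⌊1463367·73/10000⌋=10682; principal=86483-10682=75801; balance=1463367-75801=1387566
6. interest=⌊1387566·73/10000⌋=10129; principal=86483-10129=76354; balance=1387566-76354=1311212
7. interest=⌊1311212·73/10000⌋=9571; principal=86483-9571=76912; balance=1311212-76912=1234300
8. interest=⌊1234300·73/10000⌋=9010; principal=86483-9010=77473; balance=1234300-77473=1156827
9. interest=⌊1156827·73/10000⌋=8444; principal=86483-8444=78039; balance=1156827-78039=1078788
10. interest=⌊1078788·73/10000⌋=7875; principal=86483-7875=78608; balance=1078788-78608=1000180
11. interest=⌊1000180·73/10000⌋=7301; principal=86483-7301=79182; balance=1000180-79182=920998
12. interest=⌊920998·73/10000⌋=6723; principal=86483-6723=79760; balance=920998-79760=841238
13. interest=⌊841238·73/10000⌋=6141; principal=86483-6141=80342; balance=841238-80342=760896
14. interest=⌊760896·73/10000⌋=5554; principal=86483-5554=80929; balance=760896-80929=679967
15. interest=⌊679967·73/10000⌋=4963; principal=86483-4963=81520; balance=679967-81520=598447
16. interest=⌊598447·73/10000⌋=4368; principal=86483-4368=82115; balance=598447-82115=516332
17. interest=⌊516332·73/10000⌋=3769; principal=86483-3769=82714; balance=516332-82714=433618
18. interest=⌊433618·73/10000⌋=3165; principal=86483-3165=83318; balance=433618-83318=350300
19. interest=⌊350300·73/10000⌋=2557; principal=86483-2557=83926; balance=350300-83926=266374
20. interest=⌊266374·73/10000⌋=1944; principal=86483-1944=84539; balance=266374-84539=181835
21. interest=⌊181835·73/10000⌋=1327; principal=86483-1327=85156; balance=181835-85156=96679
22. interest=⌊96679·73/10000⌋=705; principal=86483-705=85778; balance=96679-85778=10901
23. interest=⌊10901·73/10000⌋=79; principal=min(86483-79,10901)=10901; balance=10901-10901=0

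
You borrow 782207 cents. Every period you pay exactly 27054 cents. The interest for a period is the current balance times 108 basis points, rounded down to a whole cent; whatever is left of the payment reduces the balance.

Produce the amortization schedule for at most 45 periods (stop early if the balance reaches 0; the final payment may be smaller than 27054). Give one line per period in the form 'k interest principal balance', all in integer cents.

1. interest=⌊782207·108/10000⌋=8447; principal=27054-8447=18607; balance=782207-18607=763600
2. interest=⌊763600·108/10000⌋=8246; principal=27054-8246=18808; balance=763600-18808=744792
3. interest=⌊744792·108/10000⌋=8043; principal=27054-8043=19011; balance=744792-19011=725781
4. interest=⌊725781·108/10000⌋=7838; principal=27054-7838=19216; balance=725781-19216=706565
5. interest=⌊706565·108/10000⌋=7630; principal=27054-7630=19424; balance=706565-19424=687141
6. interest=⌊687141·108/10000⌋=7421; principal=27054-7421=19633; balance=687141-19633=667508
7. interest=⌊667508·108/10000⌋=7209; principal=27054-7209=19845; balance=667508-19845=647663
8. interest=⌊647663·108/10000⌋=6994; principal=27054-6994=20060; balance=647663-20060=627603
9. interest=⌊627603·108/10000⌋=6778; principal=27054-6778=20276; balance=627603-20276=607327
10. interest=⌊607327·108/10000⌋=6559; principal=27054-6559=20495; balance=607327-20495=586832
11. interest=⌊586832·108/10000⌋=6337; principal=27054-6337=20717; balance=586832-20717=566115
12. interest=⌊566115·108/10000⌋=6114; principal=27054-6114=20940; balance=566115-20940=545175
13. interest=⌊545175·108/10000⌋=5887; principal=27054-5887=21167; balance=545175-21167=524008
14. interest=⌊524008·108/10000⌋=5659; principal=27054-5659=21395; balance=524008-21395=502613
15. interest=⌊502613·108/10000⌋=5428; principal=27054-5428=21626; balance=502613-21626=480987
16. interest=⌊480987·108/10000⌋=5194; principal=27054-5194=21860; balance=480987-21860=459127
17. interest=⌊459127·108/10000⌋=4958; principal=27054-4958=22096; balance=459127-22096=437031
18. interest=⌊437031·108/10000⌋=4719; principal=27054-4719=22335; balance=437031-22335=414696
19. interest=⌊414696·108/10000⌋=4478; principal=27054-4478=22576; balance=414696-22576=392120
20. interest=⌊392120·108/10000⌋=4234; principal=27054-4234=22820; balance=392120-22820=369300
21. interest=⌊369300·108/10000⌋=3988; principal=27054-3988=23066; balance=369300-23066=346234
22. interest=⌊346234·108/10000⌋=3739; principal=27054-3739=23315; balance=346234-23315=322919
23. interest=⌊322919·108/10000⌋=3487; principal=27054-3487=23567; balance=322919-23567=299352
24. interest=⌊299352·108/10000⌋=3233; principal=27054-3233=23821; balance=299352-23821=275531
25. interest=⌊275531·108/10000⌋=2975; principal=27054-2975=24079; balance=275531-24079=251452
26. interest=⌊251452·108/10000⌋=2715; principal=27054-2715=24339; balance=251452-24339=227113
27. interest=⌊227113·108/10000⌋=2452; principal=27054-2452=24602; balance=227113-24602=202511
28. interest=⌊202511·108/10000⌋=2187; principal=27054-2187=24867; balance=202511-24867=177644
29. interest=⌊177644·108/10000⌋=1918; principal=27054-1918=25136; balance=177644-25136=152508
30. interest=⌊152508·108/10000⌋=1647; principal=27054-1647=25407; balance=152508-25407=127101
31. interest=⌊127101·108/10000⌋=1372; principal=27054-1372=25682; balance=127101-25682=101419
32. interest=⌊101419·108/10000⌋=1095; principal=27054-1095=25959; balance=101419-25959=75460
33. interest=⌊75460·108/10000⌋=814; principal=27054-814=26240; balance=75460-26240=49220
34. interest=⌊49220·108/10000⌋=531; principal=27054-531=26523; balance=49220-26523=22697
35. interest=⌊22697·108/10000⌋=245; principal=min(27054-245,22697)=22697; balance=22697-22697=0

1 8447 18607 763600
2 8246 18808 744792
3 8043 19011 725781
4 7838 19216 706565
5 7630 19424 687141
6 7421 19633 667508
7 7209 19845 647663
8 6994 20060 627603
9 6778 20276 607327
10 6559 20495 586832
11 6337 20717 566115
12 6114 20940 545175
13 5887 21167 524008
14 5659 21395 502613
15 5428 21626 480987
16 5194 21860 459127
17 4958 22096 437031
18 4719 22335 414696
19 4478 22576 392120
20 4234 22820 369300
21 3988 23066 346234
22 3739 23315 322919
23 3487 23567 299352
24 3233 23821 275531
25 2975 24079 251452
26 2715 24339 227113
27 2452 24602 202511
28 2187 24867 177644
29 1918 25136 152508
30 1647 25407 127101
31 1372 25682 101419
32 1095 25959 75460
33 814 26240 49220
34 531 26523 22697
35 245 22697 0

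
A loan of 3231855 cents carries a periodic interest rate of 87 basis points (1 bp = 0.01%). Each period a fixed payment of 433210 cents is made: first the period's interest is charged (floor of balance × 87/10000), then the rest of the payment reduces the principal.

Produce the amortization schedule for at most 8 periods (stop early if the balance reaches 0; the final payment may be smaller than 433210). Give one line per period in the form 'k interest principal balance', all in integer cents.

1. interest=⌊3231855·87/10000⌋=28117; principal=433210-28117=405093; balance=3231855-405093=2826762
2. interest=⌊2826762·87/10000⌋=24592; principal=433210-24592=408618; balance=2826762-408618=2418144
3. interest=⌊2418144·87/10000⌋=21037; principal=433210-21037=412173; balance=2418144-412173=2005971
4. interest=⌊2005971·87/10000⌋=17451; principal=433210-17451=415759; balance=2005971-415759=1590212
5. interest=⌊1590212·87/10000⌋=13834; principal=433210-13834=419376; balance=1590212-419376=1170836
6. interest=⌊1170836·87/10000⌋=10186; principal=433210-10186=423024; balance=1170836-423024=747812
7. interest=⌊747812·87/10000⌋=6505; principal=433210-6505=426705; balance=747812-426705=321107
8. interest=⌊321107·87/10000⌋=2793; principal=min(433210-2793,321107)=321107; balance=321107-321107=0

1 28117 405093 2826762
2 24592 408618 2418144
3 21037 412173 2005971
4 17451 415759 1590212
5 13834 419376 1170836
6 10186 423024 747812
7 6505 426705 321107
8 2793 321107 0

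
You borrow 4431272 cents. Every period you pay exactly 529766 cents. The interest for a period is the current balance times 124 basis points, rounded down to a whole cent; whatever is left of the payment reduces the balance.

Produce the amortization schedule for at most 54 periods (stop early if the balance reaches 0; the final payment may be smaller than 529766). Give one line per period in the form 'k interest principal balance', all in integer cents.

1 54947 474819 3956453
2 49060 480706 3475747
3 43099 486667 2989080
4 37064 492702 2496378
5 30955 498811 1997567
6 24769 504997 1492570
7 18507 511259 981311
8 12168 517598 463713
9 5750 463713 0

1. interest=⌊4431272·124/10000⌋=54947; principal=529766-54947=474819; balance=4431272-474819=3956453
2. interest=⌊3956453·124/10000⌋=49060; principal=529766-49060=480706; balance=3956453-480706=3475747
3. interest=⌊3475747·124/10000⌋=43099; principal=529766-43099=486667; balance=3475747-486667=2989080
4. interest=⌊2989080·124/10000⌋=37064; principal=529766-37064=492702; balance=2989080-492702=2496378
5. interest=⌊2496378·124/10000⌋=30955; principal=529766-30955=498811; balance=2496378-498811=1997567
6. interest=⌊1997567·124/10000⌋=24769; principal=529766-24769=504997; balance=1997567-504997=1492570
7. interest=⌊1492570·124/10000⌋=18507; principal=529766-18507=511259; balance=1492570-511259=981311
8. interest=⌊981311·124/10000⌋=12168; principal=529766-12168=517598; balance=981311-517598=463713
9. interest=⌊463713·124/10000⌋=5750; principal=min(529766-5750,463713)=463713; balance=463713-463713=0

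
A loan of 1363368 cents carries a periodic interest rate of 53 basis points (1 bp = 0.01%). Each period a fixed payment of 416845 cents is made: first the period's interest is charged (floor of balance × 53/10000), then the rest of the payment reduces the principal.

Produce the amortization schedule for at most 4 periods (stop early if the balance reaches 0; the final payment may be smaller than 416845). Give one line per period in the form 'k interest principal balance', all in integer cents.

1 7225 409620 953748
2 5054 411791 541957
3 2872 413973 127984
4 678 127984 0

1. interest=⌊1363368·53/10000⌋=7225; principal=416845-7225=409620; balance=1363368-409620=953748
2. interest=⌊953748·53/10000⌋=5054; principal=416845-5054=411791; balance=953748-411791=541957
3. interest=⌊541957·53/10000⌋=2872; principal=416845-2872=413973; balance=541957-413973=127984
4. interest=⌊127984·53/10000⌋=678; principal=min(416845-678,127984)=127984; balance=127984-127984=0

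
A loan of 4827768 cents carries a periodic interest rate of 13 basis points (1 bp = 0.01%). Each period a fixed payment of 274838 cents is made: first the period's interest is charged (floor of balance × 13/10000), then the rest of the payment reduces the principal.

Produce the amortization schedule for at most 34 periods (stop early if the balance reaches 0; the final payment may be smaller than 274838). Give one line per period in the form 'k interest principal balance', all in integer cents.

1 6276 268562 4559206
2 5926 268912 4290294
3 5577 269261 4021033
4 5227 269611 3751422
5 4876 269962 3481460
6 4525 270313 3211147
7 4174 270664 2940483
8 3822 271016 2669467
9 3470 271368 2398099
10 3117 271721 2126378
11 2764 272074 1854304
12 2410 272428 1581876
13 2056 272782 1309094
14 1701 273137 1035957
15 1346 273492 762465
16 991 273847 488618
17 635 274203 214415
18 278 214415 0

1. interest=⌊4827768·13/10000⌋=6276; principal=274838-6276=268562; balance=4827768-268562=4559206
2. interest=⌊4559206·13/10000⌋=5926; principal=274838-5926=268912; balance=4559206-268912=4290294
3. interest=⌊4290294·13/10000⌋=5577; principal=274838-5577=269261; balance=4290294-269261=4021033
4. interest=⌊4021033·13/10000⌋=5227; principal=274838-5227=269611; balance=4021033-269611=3751422
5. interest=⌊3751422·13/10000⌋=4876; principal=274838-4876=269962; balance=3751422-269962=3481460
6. interest=⌊3481460·13/10000⌋=4525; principal=274838-4525=270313; balance=3481460-270313=3211147
7. interest=⌊3211147·13/10000⌋=4174; principal=274838-4174=270664; balance=3211147-270664=2940483
8. interest=⌊2940483·13/10000⌋=3822; principal=274838-3822=271016; balance=2940483-271016=2669467
9. interest=⌊2669467·13/10000⌋=3470; principal=274838-3470=271368; balance=2669467-271368=2398099
10. interest=⌊2398099·13/10000⌋=3117; principal=274838-3117=271721; balance=2398099-271721=2126378
11. interest=⌊2126378·13/10000⌋=2764; principal=274838-2764=272074; balance=2126378-272074=1854304
12. interest=⌊1854304·13/10000⌋=2410; principal=274838-2410=272428; balance=1854304-272428=1581876
13. interest=⌊1581876·13/10000⌋=2056; principal=274838-2056=272782; balance=1581876-272782=1309094
14. interest=⌊1309094·13/10000⌋=1701; principal=274838-1701=273137; balance=1309094-273137=1035957
15. interest=⌊1035957·13/10000⌋=1346; principal=274838-1346=273492; balance=1035957-273492=762465
16. interest=⌊762465·13/10000⌋=991; principal=274838-991=273847; balance=762465-273847=488618
17. interest=⌊488618·13/10000⌋=635; principal=274838-635=274203; balance=488618-274203=214415
18. interest=⌊214415·13/10000⌋=278; principal=min(274838-278,214415)=214415; balance=214415-214415=0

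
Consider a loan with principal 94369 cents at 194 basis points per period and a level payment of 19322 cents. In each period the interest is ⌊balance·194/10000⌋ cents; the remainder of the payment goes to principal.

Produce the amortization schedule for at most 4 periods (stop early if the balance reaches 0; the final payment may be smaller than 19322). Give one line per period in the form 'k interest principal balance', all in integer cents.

1 1830 17492 76877
2 1491 17831 59046
3 1145 18177 40869
4 792 18530 22339

1. interest=⌊94369·194/10000⌋=1830; principal=19322-1830=17492; balance=94369-17492=76877
2. interest=⌊76877·194/10000⌋=1491; principal=19322-1491=17831; balance=76877-17831=59046
3. interest=⌊59046·194/10000⌋=1145; principal=19322-1145=18177; balance=59046-18177=40869
4. interest=⌊40869·194/10000⌋=792; principal=19322-792=18530; balance=40869-18530=22339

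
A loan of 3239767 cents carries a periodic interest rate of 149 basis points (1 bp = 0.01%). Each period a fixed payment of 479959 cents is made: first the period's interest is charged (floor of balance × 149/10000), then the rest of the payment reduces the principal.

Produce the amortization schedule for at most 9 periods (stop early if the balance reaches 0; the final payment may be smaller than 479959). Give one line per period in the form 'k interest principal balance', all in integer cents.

1. interest=⌊3239767·149/10000⌋=48272; principal=479959-48272=431687; balance=3239767-431687=2808080
2. interest=⌊2808080·149/10000⌋=41840; principal=479959-41840=438119; balance=2808080-438119=2369961
3. interest=⌊2369961·149/10000⌋=35312; principal=479959-35312=444647; balance=2369961-444647=1925314
4. interest=⌊1925314·149/10000⌋=28687; principal=479959-28687=451272; balance=1925314-451272=1474042
5. interest=⌊1474042·149/10000⌋=21963; principal=479959-21963=457996; balance=1474042-457996=1016046
6. interest=⌊1016046·149/10000⌋=15139; principal=479959-15139=464820; balance=1016046-464820=551226
7. interest=⌊551226·149/10000⌋=8213; principal=479959-8213=471746; balance=551226-471746=79480
8. interest=⌊79480·149/10000⌋=1184; principal=min(479959-1184,79480)=79480; balance=79480-79480=0

1 48272 431687 2808080
2 41840 438119 2369961
3 35312 444647 1925314
4 28687 451272 1474042
5 21963 457996 1016046
6 15139 464820 551226
7 8213 471746 79480
8 1184 79480 0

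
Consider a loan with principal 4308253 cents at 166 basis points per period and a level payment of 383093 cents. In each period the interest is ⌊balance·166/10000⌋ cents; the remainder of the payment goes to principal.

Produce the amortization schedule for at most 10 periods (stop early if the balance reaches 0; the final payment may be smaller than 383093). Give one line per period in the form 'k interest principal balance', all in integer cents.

1. interest=⌊4308253·166/10000⌋=71516; principal=383093-71516=311577; balance=4308253-311577=3996676
2. interest=⌊3996676·166/10000⌋=66344; principal=383093-66344=316749; balance=3996676-316749=3679927
3. interest=⌊3679927·166/10000⌋=61086; principal=383093-61086=322007; balance=3679927-322007=3357920
4. interest=⌊3357920·166/10000⌋=55741; principal=383093-55741=327352; balance=3357920-327352=3030568
5. interest=⌊3030568·166/10000⌋=50307; principal=383093-50307=332786; balance=3030568-332786=2697782
6. interest=⌊2697782·166/10000⌋=44783; principal=383093-44783=338310; balance=2697782-338310=2359472
7. interest=⌊2359472·166/10000⌋=39167; principal=383093-39167=343926; balance=2359472-343926=2015546
8. interest=⌊2015546·166/10000⌋=33458; principal=383093-33458=349635; balance=2015546-349635=1665911
9. interest=⌊1665911·166/10000⌋=27654; principal=383093-27654=355439; balance=1665911-355439=1310472
10. interest=⌊1310472·166/10000⌋=21753; principal=383093-21753=361340; balance=1310472-361340=949132

1 71516 311577 3996676
2 66344 316749 3679927
3 61086 322007 3357920
4 55741 327352 3030568
5 50307 332786 2697782
6 44783 338310 2359472
7 39167 343926 2015546
8 33458 349635 1665911
9 27654 355439 1310472
10 21753 361340 949132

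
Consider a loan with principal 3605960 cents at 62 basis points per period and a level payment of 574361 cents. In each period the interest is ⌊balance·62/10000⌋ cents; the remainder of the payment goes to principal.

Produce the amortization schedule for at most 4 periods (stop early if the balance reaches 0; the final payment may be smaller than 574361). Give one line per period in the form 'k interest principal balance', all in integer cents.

1. interest=⌊3605960·62/10000⌋=22356; principal=574361-22356=552005; balance=3605960-552005=3053955
2. interest=⌊3053955·62/10000⌋=18934; principal=574361-18934=555427; balance=3053955-555427=2498528
3. interest=⌊2498528·62/10000⌋=15490; principal=574361-15490=558871; balance=2498528-558871=1939657
4. interest=⌊1939657·62/10000⌋=12025; principal=574361-12025=562336; balance=1939657-562336=1377321

1 22356 552005 3053955
2 18934 555427 2498528
3 15490 558871 1939657
4 12025 562336 1377321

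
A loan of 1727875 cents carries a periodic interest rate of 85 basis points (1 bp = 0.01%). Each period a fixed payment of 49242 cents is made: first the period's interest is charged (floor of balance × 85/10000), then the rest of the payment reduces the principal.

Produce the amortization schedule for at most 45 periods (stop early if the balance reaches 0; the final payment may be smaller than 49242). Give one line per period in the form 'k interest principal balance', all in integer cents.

1 14686 34556 1693319
2 14393 34849 1658470
3 14096 35146 1623324
4 13798 35444 1587880
5 13496 35746 1552134
6 13193 36049 1516085
7 12886 36356 1479729
8 12577 36665 1443064
9 12266 36976 1406088
10 11951 37291 1368797
11 11634 37608 1331189
12 11315 37927 1293262
13 10992 38250 1255012
14 10667 38575 1216437
15 10339 38903 1177534
16 10009 39233 1138301
17 9675 39567 1098734
18 9339 39903 1058831
19 9000 40242 1018589
20 8658 40584 978005
21 8313 40929 937076
22 7965 41277 895799
23 7614 41628 854171
24 7260 41982 812189
25 6903 42339 769850
26 6543 42699 727151
27 6180 43062 684089
28 5814 43428 640661
29 5445 43797 596864
30 5073 44169 552695
31 4697 44545 508150
32 4319 44923 463227
33 3937 45305 417922
34 3552 45690 372232
35 3163 46079 326153
36 2772 46470 279683
37 2377 46865 232818
38 1978 47264 185554
39 1577 47665 137889
40 1172 48070 89819
41 763 48479 41340
42 351 41340 0

1. interest=⌊1727875·85/10000⌋=14686; principal=49242-14686=34556; balance=1727875-34556=1693319
2. interest=⌊1693319·85/10000⌋=14393; principal=49242-14393=34849; balance=1693319-34849=1658470
3. interest=⌊1658470·85/10000⌋=14096; principal=49242-14096=35146; balance=1658470-35146=1623324
4. interest=⌊1623324·85/10000⌋=13798; principal=49242-13798=35444; balance=1623324-35444=1587880
5. interest=⌊1587880·85/10000⌋=13496; principal=49242-13496=35746; balance=1587880-35746=1552134
6. interest=⌊1552134·85/10000⌋=13193; principal=49242-13193=36049; balance=1552134-36049=1516085
7. interest=⌊1516085·85/10000⌋=12886; principal=49242-12886=36356; balance=1516085-36356=1479729
8. interest=⌊1479729·85/10000⌋=12577; principal=49242-12577=36665; balance=1479729-36665=1443064
9. interest=⌊1443064·85/10000⌋=12266; principal=49242-12266=36976; balance=1443064-36976=1406088
10. interest=⌊1406088·85/10000⌋=11951; principal=49242-11951=37291; balance=1406088-37291=1368797
11. interest=⌊1368797·85/10000⌋=11634; principal=49242-11634=37608; balance=1368797-37608=1331189
12. interest=⌊1331189·85/10000⌋=11315; principal=49242-11315=37927; balance=1331189-37927=1293262
13. interest=⌊1293262·85/10000⌋=10992; principal=49242-10992=38250; balance=1293262-38250=1255012
14. interest=⌊1255012·85/10000⌋=10667; principal=49242-10667=38575; balance=1255012-38575=1216437
15. interest=⌊1216437·85/10000⌋=10339; principal=49242-10339=38903; balance=1216437-38903=1177534
16. interest=⌊1177534·85/10000⌋=10009; principal=49242-10009=39233; balance=1177534-39233=1138301
17. interest=⌊1138301·85/10000⌋=9675; principal=49242-9675=39567; balance=1138301-39567=1098734
18. interest=⌊1098734·85/10000⌋=9339; principal=49242-9339=39903; balance=1098734-39903=1058831
19. interest=⌊1058831·85/10000⌋=9000; principal=49242-9000=40242; balance=1058831-40242=1018589
20. interest=⌊1018589·85/10000⌋=8658; principal=49242-8658=40584; balance=1018589-40584=978005
21. interest=⌊978005·85/10000⌋=8313; principal=49242-8313=40929; balance=978005-40929=937076
22. interest=⌊937076·85/10000⌋=7965; principal=49242-7965=41277; balance=937076-41277=895799
23. interest=⌊895799·85/10000⌋=7614; principal=49242-7614=41628; balance=895799-41628=854171
24. interest=⌊854171·85/10000⌋=7260; principal=49242-7260=41982; balance=854171-41982=812189
25. interest=⌊812189·85/10000⌋=6903; principal=49242-6903=42339; balance=812189-42339=769850
26. interest=⌊769850·85/10000⌋=6543; principal=49242-6543=42699; balance=769850-42699=727151
27. interest=⌊727151·85/10000⌋=6180; principal=49242-6180=43062; balance=727151-43062=684089
28. interest=⌊684089·85/10000⌋=5814; principal=49242-5814=43428; balance=684089-43428=640661
29. interest=⌊640661·85/10000⌋=5445; principal=49242-5445=43797; balance=640661-43797=596864
30. interest=⌊596864·85/10000⌋=5073; principal=49242-5073=44169; balance=596864-44169=552695
31. interest=⌊552695·85/10000⌋=4697; principal=49242-4697=44545; balance=552695-44545=508150
32. interest=⌊508150·85/10000⌋=4319; principal=49242-4319=44923; balance=508150-44923=463227
33. interest=⌊463227·85/10000⌋=3937; principal=49242-3937=45305; balance=463227-45305=417922
34. interest=⌊417922·85/10000⌋=3552; principal=49242-3552=45690; balance=417922-45690=372232
35. interest=⌊372232·85/10000⌋=3163; principal=49242-3163=46079; balance=372232-46079=326153
36. interest=⌊326153·85/10000⌋=2772; principal=49242-2772=46470; balance=326153-46470=279683
37. interest=⌊279683·85/10000⌋=2377; principal=49242-2377=46865; balance=279683-46865=232818
38. interest=⌊232818·85/10000⌋=1978; principal=49242-1978=47264; balance=232818-47264=185554
39. interest=⌊185554·85/10000⌋=1577; principal=49242-1577=47665; balance=185554-47665=137889
40. interest=⌊137889·85/10000⌋=1172; principal=49242-1172=48070; balance=137889-48070=89819
41. interest=⌊89819·85/10000⌋=763; principal=49242-763=48479; balance=89819-48479=41340
42. interest=⌊41340·85/10000⌋=351; principal=min(49242-351,41340)=41340; balance=41340-41340=0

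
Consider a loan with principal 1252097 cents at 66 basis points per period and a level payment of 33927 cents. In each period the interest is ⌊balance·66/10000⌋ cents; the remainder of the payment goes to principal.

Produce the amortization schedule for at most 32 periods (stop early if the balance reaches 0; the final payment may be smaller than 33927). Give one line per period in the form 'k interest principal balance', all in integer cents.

1 8263 25664 1226433
2 8094 25833 1200600
3 7923 26004 1174596
4 7752 26175 1148421
5 7579 26348 1122073
6 7405 26522 1095551
7 7230 26697 1068854
8 7054 26873 1041981
9 6877 27050 1014931
10 6698 27229 987702
11 6518 27409 960293
12 6337 27590 932703
13 6155 27772 904931
14 5972 27955 876976
15 5788 28139 848837
16 5602 28325 820512
17 5415 28512 792000
18 5227 28700 763300
19 5037 28890 734410
20 4847 29080 705330
21 4655 29272 676058
22 4461 29466 646592
23 4267 29660 616932
24 4071 29856 587076
25 3874 30053 557023
26 3676 30251 526772
27 3476 30451 496321
28 3275 30652 465669
29 3073 30854 434815
30 2869 31058 403757
31 2664 31263 372494
32 2458 31469 341025

1. interest=⌊1252097·66/10000⌋=8263; principal=33927-8263=25664; balance=1252097-25664=1226433
2. interest=⌊1226433·66/10000⌋=8094; principal=33927-8094=25833; balance=1226433-25833=1200600
3. interest=⌊1200600·66/10000⌋=7923; principal=33927-7923=26004; balance=1200600-26004=1174596
4. interest=⌊1174596·66/10000⌋=7752; principal=33927-7752=26175; balance=1174596-26175=1148421
5. interest=⌊1148421·66/10000⌋=7579; principal=33927-7579=26348; balance=1148421-26348=1122073
6. interest=⌊1122073·66/10000⌋=7405; principal=33927-7405=26522; balance=1122073-26522=1095551
7. interest=⌊1095551·66/10000⌋=7230; principal=33927-7230=26697; balance=1095551-26697=1068854
8. interest=⌊1068854·66/10000⌋=7054; principal=33927-7054=26873; balance=1068854-26873=1041981
9. interest=⌊1041981·66/10000⌋=6877; principal=33927-6877=27050; balance=1041981-27050=1014931
10. interest=⌊1014931·66/10000⌋=6698; principal=33927-6698=27229; balance=1014931-27229=987702
11. interest=⌊987702·66/10000⌋=6518; principal=33927-6518=27409; balance=987702-27409=960293
12. interest=⌊960293·66/10000⌋=6337; principal=33927-6337=27590; balance=960293-27590=932703
13. interest=⌊932703·66/10000⌋=6155; principal=33927-6155=27772; balance=932703-27772=904931
14. interest=⌊904931·66/10000⌋=5972; principal=33927-5972=27955; balance=904931-27955=876976
15. interest=⌊876976·66/10000⌋=5788; principal=33927-5788=28139; balance=876976-28139=848837
16. interest=⌊848837·66/10000⌋=5602; principal=33927-5602=28325; balance=848837-28325=820512
17. interest=⌊820512·66/10000⌋=5415; principal=33927-5415=28512; balance=820512-28512=792000
18. interest=⌊792000·66/10000⌋=5227; principal=33927-5227=28700; balance=792000-28700=763300
19. interest=⌊763300·66/10000⌋=5037; principal=33927-5037=28890; balance=763300-28890=734410
20. interest=⌊734410·66/10000⌋=4847; principal=33927-4847=29080; balance=734410-29080=705330
21. interest=⌊705330·66/10000⌋=4655; principal=33927-4655=29272; balance=705330-29272=676058
22. interest=⌊676058·66/10000⌋=4461; principal=33927-4461=29466; balance=676058-29466=646592
23. interest=⌊646592·66/10000⌋=4267; principal=33927-4267=29660; balance=646592-29660=616932
24. interest=⌊616932·66/10000⌋=4071; principal=33927-4071=29856; balance=616932-29856=587076
25. interest=⌊587076·66/10000⌋=3874; principal=33927-3874=30053; balance=587076-30053=557023
26. interest=⌊557023·66/10000⌋=3676; principal=33927-3676=30251; balance=557023-30251=526772
27. interest=⌊526772·66/10000⌋=3476; principal=33927-3476=30451; balance=526772-30451=496321
28. interest=⌊496321·66/10000⌋=3275; principal=33927-3275=30652; balance=496321-30652=465669
29. interest=⌊465669·66/10000⌋=3073; principal=33927-3073=30854; balance=465669-30854=434815
30. interest=⌊434815·66/10000⌋=2869; principal=33927-2869=31058; balance=434815-31058=403757
31. interest=⌊403757·66/10000⌋=2664; principal=33927-2664=31263; balance=403757-31263=372494
32. interest=⌊372494·66/10000⌋=2458; principal=33927-2458=31469; balance=372494-31469=341025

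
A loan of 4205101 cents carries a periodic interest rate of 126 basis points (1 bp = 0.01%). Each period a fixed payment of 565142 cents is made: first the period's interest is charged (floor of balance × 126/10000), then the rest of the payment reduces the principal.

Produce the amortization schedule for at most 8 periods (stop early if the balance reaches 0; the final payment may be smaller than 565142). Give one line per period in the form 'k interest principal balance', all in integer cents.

1 52984 512158 3692943
2 46531 518611 3174332
3 39996 525146 2649186
4 33379 531763 2117423
5 26679 538463 1578960
6 19894 545248 1033712
7 13024 552118 481594
8 6068 481594 0

1. interest=⌊4205101·126/10000⌋=52984; principal=565142-52984=512158; balance=4205101-512158=3692943
2. interest=⌊3692943·126/10000⌋=46531; principal=565142-46531=518611; balance=3692943-518611=3174332
3. interest=⌊3174332·126/10000⌋=39996; principal=565142-39996=525146; balance=3174332-525146=2649186
4. interest=⌊2649186·126/10000⌋=33379; principal=565142-33379=531763; balance=2649186-531763=2117423
5. interest=⌊2117423·126/10000⌋=26679; principal=565142-26679=538463; balance=2117423-538463=1578960
6. interest=⌊1578960·126/10000⌋=19894; principal=565142-19894=545248; balance=1578960-545248=1033712
7. interest=⌊1033712·126/10000⌋=13024; principal=565142-13024=552118; balance=1033712-552118=481594
8. interest=⌊481594·126/10000⌋=6068; principal=min(565142-6068,481594)=481594; balance=481594-481594=0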